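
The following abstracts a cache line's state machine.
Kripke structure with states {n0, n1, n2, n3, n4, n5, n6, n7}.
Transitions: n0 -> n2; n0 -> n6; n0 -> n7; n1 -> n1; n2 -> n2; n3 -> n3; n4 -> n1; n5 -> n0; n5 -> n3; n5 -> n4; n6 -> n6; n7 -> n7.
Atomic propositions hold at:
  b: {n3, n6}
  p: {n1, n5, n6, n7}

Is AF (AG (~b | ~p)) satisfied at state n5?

No

Sat(~b) = {n0, n1, n2, n4, n5, n7}
Sat(~p) = {n0, n2, n3, n4}
Sat(~b | ~p) = {n0, n1, n2, n3, n4, n5, n7}
AG (~b | ~p): greatest fixpoint, start Z0 = {n0, n1, n2, n3, n4, n5, n7}, keep only states in Sat with every successor in Z. Z1 = {n1, n2, n3, n4, n5, n7}; Z2 = {n1, n2, n3, n4, n7}; fixed.
Sat(AG (~b | ~p)) = {n1, n2, n3, n4, n7}
AF (AG (~b | ~p)): least fixpoint, start Z0 = {n1, n2, n3, n4, n7}, add states with every successor in Z. Already a fixed point.
Sat(AF (AG (~b | ~p))) = {n1, n2, n3, n4, n7}
n5 ∉ Sat(AF (AG (~b | ~p))) = {n1, n2, n3, n4, n7}, so the formula does not hold at n5.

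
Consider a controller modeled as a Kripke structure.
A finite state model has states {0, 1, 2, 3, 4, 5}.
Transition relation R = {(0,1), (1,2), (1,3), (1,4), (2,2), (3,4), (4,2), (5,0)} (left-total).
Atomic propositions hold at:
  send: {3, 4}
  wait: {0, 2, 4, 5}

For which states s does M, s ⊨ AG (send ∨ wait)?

{2, 3, 4}

Sat(send ∨ wait) = {0, 2, 3, 4, 5}
AG (send ∨ wait): greatest fixpoint, start Z0 = {0, 2, 3, 4, 5}, keep only states in Sat with every successor in Z. Z1 = {2, 3, 4, 5}; Z2 = {2, 3, 4}; fixed.
Sat(AG (send ∨ wait)) = {2, 3, 4}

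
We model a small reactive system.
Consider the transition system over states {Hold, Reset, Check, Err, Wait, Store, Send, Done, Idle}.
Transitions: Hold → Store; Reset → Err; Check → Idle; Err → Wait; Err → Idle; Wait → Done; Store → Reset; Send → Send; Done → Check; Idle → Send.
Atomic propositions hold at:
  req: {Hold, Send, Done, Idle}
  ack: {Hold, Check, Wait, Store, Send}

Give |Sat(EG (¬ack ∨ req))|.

4

Sat(¬ack) = {Reset, Err, Done, Idle}
Sat(¬ack ∨ req) = {Hold, Reset, Err, Send, Done, Idle}
EG (¬ack ∨ req): greatest fixpoint, start Z0 = {Hold, Reset, Err, Send, Done, Idle}, keep only states in Sat with some successor in Z. Z1 = {Reset, Err, Send, Idle}; fixed.
Sat(EG (¬ack ∨ req)) = {Reset, Err, Send, Idle}
|Sat(EG (¬ack ∨ req))| = |{Reset, Err, Send, Idle}| = 4.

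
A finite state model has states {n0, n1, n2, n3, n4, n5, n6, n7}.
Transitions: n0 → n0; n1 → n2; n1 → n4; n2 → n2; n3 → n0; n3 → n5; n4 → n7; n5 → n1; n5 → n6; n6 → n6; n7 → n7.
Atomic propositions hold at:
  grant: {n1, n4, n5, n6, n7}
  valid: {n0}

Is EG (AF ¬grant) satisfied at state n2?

Yes

Sat(¬grant) = {n0, n2, n3}
AF ¬grant: least fixpoint, start Z0 = {n0, n2, n3}, add states with every successor in Z. Already a fixed point.
Sat(AF ¬grant) = {n0, n2, n3}
EG (AF ¬grant): greatest fixpoint, start Z0 = {n0, n2, n3}, keep only states in Sat with some successor in Z. Already a fixed point.
Sat(EG (AF ¬grant)) = {n0, n2, n3}
n2 ∈ Sat(EG (AF ¬grant)) = {n0, n2, n3}, so the formula holds at n2.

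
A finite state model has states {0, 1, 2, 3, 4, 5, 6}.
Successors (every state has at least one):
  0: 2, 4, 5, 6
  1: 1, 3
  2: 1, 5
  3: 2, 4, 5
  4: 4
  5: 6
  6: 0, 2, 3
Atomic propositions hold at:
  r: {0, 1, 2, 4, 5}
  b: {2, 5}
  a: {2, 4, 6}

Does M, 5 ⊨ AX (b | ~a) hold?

Sat(~a) = {0, 1, 3, 5}
Sat(b | ~a) = {0, 1, 2, 3, 5}
Sat(AX (b | ~a)) = {s : every successor in {0, 1, 2, 3, 5}} = {1, 2, 6}
5 ∉ Sat(AX (b | ~a)) = {1, 2, 6}, so the formula does not hold at 5.

No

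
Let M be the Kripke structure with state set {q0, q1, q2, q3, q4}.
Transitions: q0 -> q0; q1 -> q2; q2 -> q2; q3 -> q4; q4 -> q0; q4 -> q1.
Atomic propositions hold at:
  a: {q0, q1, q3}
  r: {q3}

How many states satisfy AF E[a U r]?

E[a U r]: least fixpoint, start Z0 = Sat(r) = {q3}, add states in Sat(a) with some successor in Z. Already a fixed point.
Sat(E[a U r]) = {q3}
AF E[a U r]: least fixpoint, start Z0 = {q3}, add states with every successor in Z. Already a fixed point.
Sat(AF E[a U r]) = {q3}
|Sat(AF E[a U r])| = |{q3}| = 1.

1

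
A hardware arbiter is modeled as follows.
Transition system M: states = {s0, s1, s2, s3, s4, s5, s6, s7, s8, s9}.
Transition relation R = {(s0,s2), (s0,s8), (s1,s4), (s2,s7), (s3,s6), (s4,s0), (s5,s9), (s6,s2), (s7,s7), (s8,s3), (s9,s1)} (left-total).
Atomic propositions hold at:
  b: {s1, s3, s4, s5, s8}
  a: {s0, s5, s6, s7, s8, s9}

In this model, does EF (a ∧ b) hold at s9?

Sat(a ∧ b) = {s5, s8}
EF (a ∧ b): least fixpoint, start Z0 = {s5, s8}, add states with some successor in Z. Z1 = {s0, s5, s8}; Z2 = {s0, s4, s5, s8}; Z3 = {s0, s1, s4, s5, s8}; Z4 = {s0, s1, s4, s5, s8, s9}; fixed.
Sat(EF (a ∧ b)) = {s0, s1, s4, s5, s8, s9}
s9 ∈ Sat(EF (a ∧ b)) = {s0, s1, s4, s5, s8, s9}, so the formula holds at s9.

Yes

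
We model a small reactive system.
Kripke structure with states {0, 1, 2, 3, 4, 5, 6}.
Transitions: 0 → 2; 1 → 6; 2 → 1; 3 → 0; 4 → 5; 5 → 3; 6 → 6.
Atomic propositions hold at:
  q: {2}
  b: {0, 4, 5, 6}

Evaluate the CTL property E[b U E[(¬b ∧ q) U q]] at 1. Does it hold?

No

Sat(¬b) = {1, 2, 3}
Sat(¬b ∧ q) = {2}
E[(¬b ∧ q) U q]: least fixpoint, start Z0 = Sat(q) = {2}, add states in Sat(¬b ∧ q) with some successor in Z. Already a fixed point.
Sat(E[(¬b ∧ q) U q]) = {2}
E[b U E[(¬b ∧ q) U q]]: least fixpoint, start Z0 = Sat(E[(¬b ∧ q) U q]) = {2}, add states in Sat(b) with some successor in Z. Z1 = {0, 2}; fixed.
Sat(E[b U E[(¬b ∧ q) U q]]) = {0, 2}
1 ∉ Sat(E[b U E[(¬b ∧ q) U q]]) = {0, 2}, so the formula does not hold at 1.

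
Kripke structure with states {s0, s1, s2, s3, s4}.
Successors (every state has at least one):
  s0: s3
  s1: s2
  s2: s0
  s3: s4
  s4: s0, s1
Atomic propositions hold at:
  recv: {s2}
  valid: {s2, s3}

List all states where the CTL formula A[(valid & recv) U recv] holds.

{s2}

Sat(valid & recv) = {s2}
A[(valid & recv) U recv]: least fixpoint, start Z0 = Sat(recv) = {s2}, add states in Sat(valid & recv) with every successor in Z. Already a fixed point.
Sat(A[(valid & recv) U recv]) = {s2}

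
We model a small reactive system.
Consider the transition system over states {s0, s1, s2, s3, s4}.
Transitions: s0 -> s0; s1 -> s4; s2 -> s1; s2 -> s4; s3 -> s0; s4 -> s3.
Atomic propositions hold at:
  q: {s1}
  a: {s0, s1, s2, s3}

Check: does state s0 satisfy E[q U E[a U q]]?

E[a U q]: least fixpoint, start Z0 = Sat(q) = {s1}, add states in Sat(a) with some successor in Z. Z1 = {s1, s2}; fixed.
Sat(E[a U q]) = {s1, s2}
E[q U E[a U q]]: least fixpoint, start Z0 = Sat(E[a U q]) = {s1, s2}, add states in Sat(q) with some successor in Z. Already a fixed point.
Sat(E[q U E[a U q]]) = {s1, s2}
s0 ∉ Sat(E[q U E[a U q]]) = {s1, s2}, so the formula does not hold at s0.

No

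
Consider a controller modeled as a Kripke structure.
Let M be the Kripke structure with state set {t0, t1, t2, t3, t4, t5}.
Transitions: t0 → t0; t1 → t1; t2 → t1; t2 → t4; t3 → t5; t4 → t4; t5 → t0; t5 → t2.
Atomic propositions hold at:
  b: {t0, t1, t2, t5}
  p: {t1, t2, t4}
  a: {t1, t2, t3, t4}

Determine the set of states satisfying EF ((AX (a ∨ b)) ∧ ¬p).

{t0, t3, t5}

Sat(a ∨ b) = {t0, t1, t2, t3, t4, t5}
Sat(AX (a ∨ b)) = {s : every successor in {t0, t1, t2, t3, t4, t5}} = {t0, t1, t2, t3, t4, t5}
Sat(¬p) = {t0, t3, t5}
Sat((AX (a ∨ b)) ∧ ¬p) = {t0, t3, t5}
EF ((AX (a ∨ b)) ∧ ¬p): least fixpoint, start Z0 = {t0, t3, t5}, add states with some successor in Z. Already a fixed point.
Sat(EF ((AX (a ∨ b)) ∧ ¬p)) = {t0, t3, t5}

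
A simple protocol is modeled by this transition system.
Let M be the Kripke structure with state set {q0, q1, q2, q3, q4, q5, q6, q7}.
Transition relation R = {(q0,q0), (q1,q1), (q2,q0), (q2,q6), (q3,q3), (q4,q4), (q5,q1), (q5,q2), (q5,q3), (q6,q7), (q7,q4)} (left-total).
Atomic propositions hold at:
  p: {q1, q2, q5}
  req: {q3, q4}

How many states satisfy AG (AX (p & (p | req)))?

1

Sat(p | req) = {q1, q2, q3, q4, q5}
Sat(p & (p | req)) = {q1, q2, q5}
Sat(AX (p & (p | req))) = {s : every successor in {q1, q2, q5}} = {q1}
AG (AX (p & (p | req))): greatest fixpoint, start Z0 = {q1}, keep only states in Sat with every successor in Z. Already a fixed point.
Sat(AG (AX (p & (p | req)))) = {q1}
|Sat(AG (AX (p & (p | req))))| = |{q1}| = 1.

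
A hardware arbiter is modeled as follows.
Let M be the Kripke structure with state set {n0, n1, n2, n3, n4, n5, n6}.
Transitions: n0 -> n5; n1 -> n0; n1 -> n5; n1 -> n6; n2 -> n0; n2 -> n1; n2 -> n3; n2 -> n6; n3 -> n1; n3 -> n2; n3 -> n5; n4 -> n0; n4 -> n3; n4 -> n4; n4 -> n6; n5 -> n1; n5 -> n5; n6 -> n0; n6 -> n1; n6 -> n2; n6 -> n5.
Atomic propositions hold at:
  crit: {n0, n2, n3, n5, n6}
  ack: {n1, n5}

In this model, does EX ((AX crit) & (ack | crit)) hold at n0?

Sat(AX crit) = {s : every successor in {n0, n2, n3, n5, n6}} = {n0, n1}
Sat(ack | crit) = {n0, n1, n2, n3, n5, n6}
Sat((AX crit) & (ack | crit)) = {n0, n1}
Sat(EX ((AX crit) & (ack | crit))) = {s : some successor in {n0, n1}} = {n1, n2, n3, n4, n5, n6}
n0 ∉ Sat(EX ((AX crit) & (ack | crit))) = {n1, n2, n3, n4, n5, n6}, so the formula does not hold at n0.

No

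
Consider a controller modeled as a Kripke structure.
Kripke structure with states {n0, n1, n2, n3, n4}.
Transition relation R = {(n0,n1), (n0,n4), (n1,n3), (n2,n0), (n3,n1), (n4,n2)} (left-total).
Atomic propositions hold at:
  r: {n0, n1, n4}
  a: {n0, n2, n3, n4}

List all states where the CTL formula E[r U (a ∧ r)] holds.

Sat(a ∧ r) = {n0, n4}
E[r U (a ∧ r)]: least fixpoint, start Z0 = Sat((a ∧ r)) = {n0, n4}, add states in Sat(r) with some successor in Z. Already a fixed point.
Sat(E[r U (a ∧ r)]) = {n0, n4}

{n0, n4}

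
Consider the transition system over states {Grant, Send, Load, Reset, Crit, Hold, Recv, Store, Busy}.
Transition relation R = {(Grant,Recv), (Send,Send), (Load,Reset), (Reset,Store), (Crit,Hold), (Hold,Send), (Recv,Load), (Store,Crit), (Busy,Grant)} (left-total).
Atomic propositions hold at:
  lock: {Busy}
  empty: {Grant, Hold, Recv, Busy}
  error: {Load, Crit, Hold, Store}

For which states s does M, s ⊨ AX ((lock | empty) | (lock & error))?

Sat(lock | empty) = {Grant, Hold, Recv, Busy}
Sat(lock & error) = ∅
Sat((lock | empty) | (lock & error)) = {Grant, Hold, Recv, Busy}
Sat(AX ((lock | empty) | (lock & error))) = {s : every successor in {Grant, Hold, Recv, Busy}} = {Grant, Crit, Busy}

{Grant, Crit, Busy}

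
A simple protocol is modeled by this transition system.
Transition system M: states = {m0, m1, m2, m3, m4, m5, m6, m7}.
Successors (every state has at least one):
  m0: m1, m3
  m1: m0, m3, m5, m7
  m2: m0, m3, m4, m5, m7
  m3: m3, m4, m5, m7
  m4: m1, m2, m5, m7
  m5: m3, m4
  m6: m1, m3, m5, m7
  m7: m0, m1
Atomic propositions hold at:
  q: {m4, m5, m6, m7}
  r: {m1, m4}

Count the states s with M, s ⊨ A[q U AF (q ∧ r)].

1

Sat(q ∧ r) = {m4}
AF (q ∧ r): least fixpoint, start Z0 = {m4}, add states with every successor in Z. Already a fixed point.
Sat(AF (q ∧ r)) = {m4}
A[q U AF (q ∧ r)]: least fixpoint, start Z0 = Sat(AF (q ∧ r)) = {m4}, add states in Sat(q) with every successor in Z. Already a fixed point.
Sat(A[q U AF (q ∧ r)]) = {m4}
|Sat(A[q U AF (q ∧ r)])| = |{m4}| = 1.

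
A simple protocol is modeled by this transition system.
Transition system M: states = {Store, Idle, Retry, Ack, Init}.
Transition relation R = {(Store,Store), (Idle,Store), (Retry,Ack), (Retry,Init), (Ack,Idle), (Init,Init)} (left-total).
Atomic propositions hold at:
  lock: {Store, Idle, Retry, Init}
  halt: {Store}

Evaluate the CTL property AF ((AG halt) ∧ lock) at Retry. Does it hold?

AG halt: greatest fixpoint, start Z0 = {Store}, keep only states in Sat with every successor in Z. Already a fixed point.
Sat(AG halt) = {Store}
Sat((AG halt) ∧ lock) = {Store}
AF ((AG halt) ∧ lock): least fixpoint, start Z0 = {Store}, add states with every successor in Z. Z1 = {Store, Idle}; Z2 = {Store, Idle, Ack}; fixed.
Sat(AF ((AG halt) ∧ lock)) = {Store, Idle, Ack}
Retry ∉ Sat(AF ((AG halt) ∧ lock)) = {Store, Idle, Ack}, so the formula does not hold at Retry.

No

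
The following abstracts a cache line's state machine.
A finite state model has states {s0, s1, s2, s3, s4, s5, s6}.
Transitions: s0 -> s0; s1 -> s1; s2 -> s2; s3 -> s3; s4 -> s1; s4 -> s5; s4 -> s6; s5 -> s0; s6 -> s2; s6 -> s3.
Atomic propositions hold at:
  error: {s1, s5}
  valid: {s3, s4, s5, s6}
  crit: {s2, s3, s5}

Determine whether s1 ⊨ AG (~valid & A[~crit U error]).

Yes

Sat(~valid) = {s0, s1, s2}
Sat(~crit) = {s0, s1, s4, s6}
A[~crit U error]: least fixpoint, start Z0 = Sat(error) = {s1, s5}, add states in Sat(~crit) with every successor in Z. Already a fixed point.
Sat(A[~crit U error]) = {s1, s5}
Sat(~valid & A[~crit U error]) = {s1}
AG (~valid & A[~crit U error]): greatest fixpoint, start Z0 = {s1}, keep only states in Sat with every successor in Z. Already a fixed point.
Sat(AG (~valid & A[~crit U error])) = {s1}
s1 ∈ Sat(AG (~valid & A[~crit U error])) = {s1}, so the formula holds at s1.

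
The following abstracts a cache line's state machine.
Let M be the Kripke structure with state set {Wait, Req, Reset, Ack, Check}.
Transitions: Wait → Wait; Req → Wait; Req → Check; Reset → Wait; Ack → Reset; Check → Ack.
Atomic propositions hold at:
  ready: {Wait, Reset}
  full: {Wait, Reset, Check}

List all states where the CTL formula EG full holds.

EG full: greatest fixpoint, start Z0 = {Wait, Reset, Check}, keep only states in Sat with some successor in Z. Z1 = {Wait, Reset}; fixed.
Sat(EG full) = {Wait, Reset}

{Wait, Reset}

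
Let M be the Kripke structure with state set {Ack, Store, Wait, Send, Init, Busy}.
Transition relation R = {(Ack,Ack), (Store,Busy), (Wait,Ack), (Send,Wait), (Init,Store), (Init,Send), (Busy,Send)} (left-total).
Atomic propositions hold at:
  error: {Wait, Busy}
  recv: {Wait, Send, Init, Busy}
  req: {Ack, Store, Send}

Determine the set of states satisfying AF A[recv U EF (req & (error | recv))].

Sat(error | recv) = {Wait, Send, Init, Busy}
Sat(req & (error | recv)) = {Send}
EF (req & (error | recv)): least fixpoint, start Z0 = {Send}, add states with some successor in Z. Z1 = {Send, Init, Busy}; Z2 = {Store, Send, Init, Busy}; fixed.
Sat(EF (req & (error | recv))) = {Store, Send, Init, Busy}
A[recv U EF (req & (error | recv))]: least fixpoint, start Z0 = Sat(EF (req & (error | recv))) = {Store, Send, Init, Busy}, add states in Sat(recv) with every successor in Z. Already a fixed point.
Sat(A[recv U EF (req & (error | recv))]) = {Store, Send, Init, Busy}
AF A[recv U EF (req & (error | recv))]: least fixpoint, start Z0 = {Store, Send, Init, Busy}, add states with every successor in Z. Already a fixed point.
Sat(AF A[recv U EF (req & (error | recv))]) = {Store, Send, Init, Busy}

{Store, Send, Init, Busy}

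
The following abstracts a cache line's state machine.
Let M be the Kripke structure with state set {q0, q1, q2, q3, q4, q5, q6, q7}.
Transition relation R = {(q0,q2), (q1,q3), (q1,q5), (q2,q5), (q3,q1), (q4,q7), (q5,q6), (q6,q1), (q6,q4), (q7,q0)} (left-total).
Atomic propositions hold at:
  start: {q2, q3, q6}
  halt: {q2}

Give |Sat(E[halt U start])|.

E[halt U start]: least fixpoint, start Z0 = Sat(start) = {q2, q3, q6}, add states in Sat(halt) with some successor in Z. Already a fixed point.
Sat(E[halt U start]) = {q2, q3, q6}
|Sat(E[halt U start])| = |{q2, q3, q6}| = 3.

3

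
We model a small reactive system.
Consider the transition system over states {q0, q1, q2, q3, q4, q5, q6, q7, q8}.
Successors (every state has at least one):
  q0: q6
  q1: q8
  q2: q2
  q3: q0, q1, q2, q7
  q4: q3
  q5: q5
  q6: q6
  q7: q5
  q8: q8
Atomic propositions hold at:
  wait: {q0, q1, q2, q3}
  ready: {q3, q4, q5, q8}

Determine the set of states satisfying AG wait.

{q2}

AG wait: greatest fixpoint, start Z0 = {q0, q1, q2, q3}, keep only states in Sat with every successor in Z. Z1 = {q2}; fixed.
Sat(AG wait) = {q2}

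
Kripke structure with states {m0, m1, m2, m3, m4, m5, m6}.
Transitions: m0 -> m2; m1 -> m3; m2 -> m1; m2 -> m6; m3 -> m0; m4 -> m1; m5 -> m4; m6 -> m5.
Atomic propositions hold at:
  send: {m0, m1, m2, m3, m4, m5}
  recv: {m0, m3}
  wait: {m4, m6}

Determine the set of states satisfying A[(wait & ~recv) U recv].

Sat(~recv) = {m1, m2, m4, m5, m6}
Sat(wait & ~recv) = {m4, m6}
A[(wait & ~recv) U recv]: least fixpoint, start Z0 = Sat(recv) = {m0, m3}, add states in Sat(wait & ~recv) with every successor in Z. Already a fixed point.
Sat(A[(wait & ~recv) U recv]) = {m0, m3}

{m0, m3}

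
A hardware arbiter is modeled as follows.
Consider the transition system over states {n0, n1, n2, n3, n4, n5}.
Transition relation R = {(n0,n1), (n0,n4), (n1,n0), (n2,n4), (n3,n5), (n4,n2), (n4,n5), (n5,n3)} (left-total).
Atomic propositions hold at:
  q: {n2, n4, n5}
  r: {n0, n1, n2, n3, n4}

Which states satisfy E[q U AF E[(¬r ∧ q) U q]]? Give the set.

Sat(¬r) = {n5}
Sat(¬r ∧ q) = {n5}
E[(¬r ∧ q) U q]: least fixpoint, start Z0 = Sat(q) = {n2, n4, n5}, add states in Sat(¬r ∧ q) with some successor in Z. Already a fixed point.
Sat(E[(¬r ∧ q) U q]) = {n2, n4, n5}
AF E[(¬r ∧ q) U q]: least fixpoint, start Z0 = {n2, n4, n5}, add states with every successor in Z. Z1 = {n2, n3, n4, n5}; fixed.
Sat(AF E[(¬r ∧ q) U q]) = {n2, n3, n4, n5}
E[q U AF E[(¬r ∧ q) U q]]: least fixpoint, start Z0 = Sat(AF E[(¬r ∧ q) U q]) = {n2, n3, n4, n5}, add states in Sat(q) with some successor in Z. Already a fixed point.
Sat(E[q U AF E[(¬r ∧ q) U q]]) = {n2, n3, n4, n5}

{n2, n3, n4, n5}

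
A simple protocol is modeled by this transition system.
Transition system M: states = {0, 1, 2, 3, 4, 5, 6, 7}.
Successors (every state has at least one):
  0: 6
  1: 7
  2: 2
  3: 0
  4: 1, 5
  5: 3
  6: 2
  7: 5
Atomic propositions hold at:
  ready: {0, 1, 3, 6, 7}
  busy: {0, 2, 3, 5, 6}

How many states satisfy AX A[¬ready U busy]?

6

Sat(¬ready) = {2, 4, 5}
A[¬ready U busy]: least fixpoint, start Z0 = Sat(busy) = {0, 2, 3, 5, 6}, add states in Sat(¬ready) with every successor in Z. Already a fixed point.
Sat(A[¬ready U busy]) = {0, 2, 3, 5, 6}
Sat(AX A[¬ready U busy]) = {s : every successor in {0, 2, 3, 5, 6}} = {0, 2, 3, 5, 6, 7}
|Sat(AX A[¬ready U busy])| = |{0, 2, 3, 5, 6, 7}| = 6.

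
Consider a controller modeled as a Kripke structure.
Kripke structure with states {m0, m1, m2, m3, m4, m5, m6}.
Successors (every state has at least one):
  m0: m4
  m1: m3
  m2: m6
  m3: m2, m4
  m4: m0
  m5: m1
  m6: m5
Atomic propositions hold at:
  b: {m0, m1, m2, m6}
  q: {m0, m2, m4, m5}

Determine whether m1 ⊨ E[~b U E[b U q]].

No

Sat(~b) = {m3, m4, m5}
E[b U q]: least fixpoint, start Z0 = Sat(q) = {m0, m2, m4, m5}, add states in Sat(b) with some successor in Z. Z1 = {m0, m2, m4, m5, m6}; fixed.
Sat(E[b U q]) = {m0, m2, m4, m5, m6}
E[~b U E[b U q]]: least fixpoint, start Z0 = Sat(E[b U q]) = {m0, m2, m4, m5, m6}, add states in Sat(~b) with some successor in Z. Z1 = {m0, m2, m3, m4, m5, m6}; fixed.
Sat(E[~b U E[b U q]]) = {m0, m2, m3, m4, m5, m6}
m1 ∉ Sat(E[~b U E[b U q]]) = {m0, m2, m3, m4, m5, m6}, so the formula does not hold at m1.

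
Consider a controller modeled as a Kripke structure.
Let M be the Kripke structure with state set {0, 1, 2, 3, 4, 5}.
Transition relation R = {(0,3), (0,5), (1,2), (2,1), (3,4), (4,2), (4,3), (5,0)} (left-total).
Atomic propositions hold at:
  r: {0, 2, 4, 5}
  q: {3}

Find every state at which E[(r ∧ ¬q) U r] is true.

Sat(¬q) = {0, 1, 2, 4, 5}
Sat(r ∧ ¬q) = {0, 2, 4, 5}
E[(r ∧ ¬q) U r]: least fixpoint, start Z0 = Sat(r) = {0, 2, 4, 5}, add states in Sat(r ∧ ¬q) with some successor in Z. Already a fixed point.
Sat(E[(r ∧ ¬q) U r]) = {0, 2, 4, 5}

{0, 2, 4, 5}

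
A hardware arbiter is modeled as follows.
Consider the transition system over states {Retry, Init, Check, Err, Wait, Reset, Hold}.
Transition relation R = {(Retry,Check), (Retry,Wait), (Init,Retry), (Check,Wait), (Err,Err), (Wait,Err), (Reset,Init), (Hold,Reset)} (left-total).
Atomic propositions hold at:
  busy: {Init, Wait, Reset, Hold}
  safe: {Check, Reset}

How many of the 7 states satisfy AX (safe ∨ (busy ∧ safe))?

1

Sat(busy ∧ safe) = {Reset}
Sat(safe ∨ (busy ∧ safe)) = {Check, Reset}
Sat(AX (safe ∨ (busy ∧ safe))) = {s : every successor in {Check, Reset}} = {Hold}
|Sat(AX (safe ∨ (busy ∧ safe)))| = |{Hold}| = 1.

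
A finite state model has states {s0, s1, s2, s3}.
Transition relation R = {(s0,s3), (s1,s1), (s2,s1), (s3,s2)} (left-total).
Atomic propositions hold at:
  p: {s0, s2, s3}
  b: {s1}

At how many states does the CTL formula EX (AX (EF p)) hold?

EF p: least fixpoint, start Z0 = {s0, s2, s3}, add states with some successor in Z. Already a fixed point.
Sat(EF p) = {s0, s2, s3}
Sat(AX (EF p)) = {s : every successor in {s0, s2, s3}} = {s0, s3}
Sat(EX (AX (EF p))) = {s : some successor in {s0, s3}} = {s0}
|Sat(EX (AX (EF p)))| = |{s0}| = 1.

1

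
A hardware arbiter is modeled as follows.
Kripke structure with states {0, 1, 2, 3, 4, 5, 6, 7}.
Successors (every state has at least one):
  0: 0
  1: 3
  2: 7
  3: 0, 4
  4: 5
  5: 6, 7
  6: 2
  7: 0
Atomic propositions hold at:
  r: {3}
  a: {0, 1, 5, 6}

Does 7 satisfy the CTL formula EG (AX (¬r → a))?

Sat(¬r) = {0, 1, 2, 4, 5, 6, 7}
Sat(¬r → a) = {0, 1, 3, 5, 6}
Sat(AX (¬r → a)) = {s : every successor in {0, 1, 3, 5, 6}} = {0, 1, 4, 7}
EG (AX (¬r → a)): greatest fixpoint, start Z0 = {0, 1, 4, 7}, keep only states in Sat with some successor in Z. Z1 = {0, 7}; fixed.
Sat(EG (AX (¬r → a))) = {0, 7}
7 ∈ Sat(EG (AX (¬r → a))) = {0, 7}, so the formula holds at 7.

Yes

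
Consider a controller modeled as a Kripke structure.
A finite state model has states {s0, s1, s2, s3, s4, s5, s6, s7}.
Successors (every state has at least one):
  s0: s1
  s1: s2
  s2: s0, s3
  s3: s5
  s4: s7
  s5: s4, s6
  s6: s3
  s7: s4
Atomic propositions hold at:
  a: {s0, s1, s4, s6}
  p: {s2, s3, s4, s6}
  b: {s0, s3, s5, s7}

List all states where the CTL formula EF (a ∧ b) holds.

Sat(a ∧ b) = {s0}
EF (a ∧ b): least fixpoint, start Z0 = {s0}, add states with some successor in Z. Z1 = {s0, s2}; Z2 = {s0, s1, s2}; fixed.
Sat(EF (a ∧ b)) = {s0, s1, s2}

{s0, s1, s2}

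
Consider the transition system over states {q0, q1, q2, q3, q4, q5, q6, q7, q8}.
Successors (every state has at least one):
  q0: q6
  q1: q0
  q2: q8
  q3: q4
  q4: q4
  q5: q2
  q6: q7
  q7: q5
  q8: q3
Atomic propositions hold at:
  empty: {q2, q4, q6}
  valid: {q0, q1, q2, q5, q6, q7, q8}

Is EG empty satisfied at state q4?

Yes

EG empty: greatest fixpoint, start Z0 = {q2, q4, q6}, keep only states in Sat with some successor in Z. Z1 = {q4}; fixed.
Sat(EG empty) = {q4}
q4 ∈ Sat(EG empty) = {q4}, so the formula holds at q4.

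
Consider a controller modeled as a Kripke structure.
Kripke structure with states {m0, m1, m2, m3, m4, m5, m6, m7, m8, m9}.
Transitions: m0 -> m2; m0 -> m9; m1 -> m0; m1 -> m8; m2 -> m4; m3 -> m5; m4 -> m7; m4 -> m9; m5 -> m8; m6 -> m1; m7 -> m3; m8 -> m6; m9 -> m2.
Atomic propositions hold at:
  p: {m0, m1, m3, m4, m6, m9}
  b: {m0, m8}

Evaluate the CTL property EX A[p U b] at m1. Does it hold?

A[p U b]: least fixpoint, start Z0 = Sat(b) = {m0, m8}, add states in Sat(p) with every successor in Z. Z1 = {m0, m1, m8}; Z2 = {m0, m1, m6, m8}; fixed.
Sat(A[p U b]) = {m0, m1, m6, m8}
Sat(EX A[p U b]) = {s : some successor in {m0, m1, m6, m8}} = {m1, m5, m6, m8}
m1 ∈ Sat(EX A[p U b]) = {m1, m5, m6, m8}, so the formula holds at m1.

Yes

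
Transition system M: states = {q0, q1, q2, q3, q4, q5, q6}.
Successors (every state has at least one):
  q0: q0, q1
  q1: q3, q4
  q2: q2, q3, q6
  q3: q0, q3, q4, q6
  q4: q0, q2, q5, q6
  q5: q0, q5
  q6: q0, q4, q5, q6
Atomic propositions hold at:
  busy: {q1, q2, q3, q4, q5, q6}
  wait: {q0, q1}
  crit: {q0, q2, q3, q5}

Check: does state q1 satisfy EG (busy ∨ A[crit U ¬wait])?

Yes

Sat(¬wait) = {q2, q3, q4, q5, q6}
A[crit U ¬wait]: least fixpoint, start Z0 = Sat(¬wait) = {q2, q3, q4, q5, q6}, add states in Sat(crit) with every successor in Z. Already a fixed point.
Sat(A[crit U ¬wait]) = {q2, q3, q4, q5, q6}
Sat(busy ∨ A[crit U ¬wait]) = {q1, q2, q3, q4, q5, q6}
EG (busy ∨ A[crit U ¬wait]): greatest fixpoint, start Z0 = {q1, q2, q3, q4, q5, q6}, keep only states in Sat with some successor in Z. Already a fixed point.
Sat(EG (busy ∨ A[crit U ¬wait])) = {q1, q2, q3, q4, q5, q6}
q1 ∈ Sat(EG (busy ∨ A[crit U ¬wait])) = {q1, q2, q3, q4, q5, q6}, so the formula holds at q1.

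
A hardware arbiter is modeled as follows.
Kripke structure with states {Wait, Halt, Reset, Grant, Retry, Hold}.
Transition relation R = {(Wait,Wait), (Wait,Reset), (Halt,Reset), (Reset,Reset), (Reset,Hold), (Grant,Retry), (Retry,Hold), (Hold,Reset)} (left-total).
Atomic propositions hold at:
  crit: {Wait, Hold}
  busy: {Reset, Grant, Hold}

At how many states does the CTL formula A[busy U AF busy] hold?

5

AF busy: least fixpoint, start Z0 = {Reset, Grant, Hold}, add states with every successor in Z. Z1 = {Halt, Reset, Grant, Retry, Hold}; fixed.
Sat(AF busy) = {Halt, Reset, Grant, Retry, Hold}
A[busy U AF busy]: least fixpoint, start Z0 = Sat(AF busy) = {Halt, Reset, Grant, Retry, Hold}, add states in Sat(busy) with every successor in Z. Already a fixed point.
Sat(A[busy U AF busy]) = {Halt, Reset, Grant, Retry, Hold}
|Sat(A[busy U AF busy])| = |{Halt, Reset, Grant, Retry, Hold}| = 5.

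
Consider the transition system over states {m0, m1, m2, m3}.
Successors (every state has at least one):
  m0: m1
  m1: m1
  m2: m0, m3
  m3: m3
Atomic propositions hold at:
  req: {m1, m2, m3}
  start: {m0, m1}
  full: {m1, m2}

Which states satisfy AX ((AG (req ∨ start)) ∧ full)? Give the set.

{m0, m1}

Sat(req ∨ start) = {m0, m1, m2, m3}
AG (req ∨ start): greatest fixpoint, start Z0 = {m0, m1, m2, m3}, keep only states in Sat with every successor in Z. Already a fixed point.
Sat(AG (req ∨ start)) = {m0, m1, m2, m3}
Sat((AG (req ∨ start)) ∧ full) = {m1, m2}
Sat(AX ((AG (req ∨ start)) ∧ full)) = {s : every successor in {m1, m2}} = {m0, m1}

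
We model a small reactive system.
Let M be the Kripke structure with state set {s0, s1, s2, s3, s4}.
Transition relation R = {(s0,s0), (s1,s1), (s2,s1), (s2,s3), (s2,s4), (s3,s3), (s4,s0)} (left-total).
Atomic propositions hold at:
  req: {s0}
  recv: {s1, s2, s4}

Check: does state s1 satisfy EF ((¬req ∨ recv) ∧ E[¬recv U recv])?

Sat(¬req) = {s1, s2, s3, s4}
Sat(¬req ∨ recv) = {s1, s2, s3, s4}
Sat(¬recv) = {s0, s3}
E[¬recv U recv]: least fixpoint, start Z0 = Sat(recv) = {s1, s2, s4}, add states in Sat(¬recv) with some successor in Z. Already a fixed point.
Sat(E[¬recv U recv]) = {s1, s2, s4}
Sat((¬req ∨ recv) ∧ E[¬recv U recv]) = {s1, s2, s4}
EF ((¬req ∨ recv) ∧ E[¬recv U recv]): least fixpoint, start Z0 = {s1, s2, s4}, add states with some successor in Z. Already a fixed point.
Sat(EF ((¬req ∨ recv) ∧ E[¬recv U recv])) = {s1, s2, s4}
s1 ∈ Sat(EF ((¬req ∨ recv) ∧ E[¬recv U recv])) = {s1, s2, s4}, so the formula holds at s1.

Yes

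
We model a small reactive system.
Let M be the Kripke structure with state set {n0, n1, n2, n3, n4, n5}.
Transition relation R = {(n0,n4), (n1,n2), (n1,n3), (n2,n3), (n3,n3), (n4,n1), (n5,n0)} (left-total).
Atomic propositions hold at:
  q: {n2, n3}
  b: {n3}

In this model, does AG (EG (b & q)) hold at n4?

No

Sat(b & q) = {n3}
EG (b & q): greatest fixpoint, start Z0 = {n3}, keep only states in Sat with some successor in Z. Already a fixed point.
Sat(EG (b & q)) = {n3}
AG (EG (b & q)): greatest fixpoint, start Z0 = {n3}, keep only states in Sat with every successor in Z. Already a fixed point.
Sat(AG (EG (b & q))) = {n3}
n4 ∉ Sat(AG (EG (b & q))) = {n3}, so the formula does not hold at n4.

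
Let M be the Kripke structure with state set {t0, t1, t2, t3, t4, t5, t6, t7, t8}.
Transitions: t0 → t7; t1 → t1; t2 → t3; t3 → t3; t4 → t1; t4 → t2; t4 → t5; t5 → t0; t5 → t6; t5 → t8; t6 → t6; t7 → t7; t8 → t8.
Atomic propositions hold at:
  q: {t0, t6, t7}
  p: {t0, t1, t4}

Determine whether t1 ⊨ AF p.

Yes

AF p: least fixpoint, start Z0 = {t0, t1, t4}, add states with every successor in Z. Already a fixed point.
Sat(AF p) = {t0, t1, t4}
t1 ∈ Sat(AF p) = {t0, t1, t4}, so the formula holds at t1.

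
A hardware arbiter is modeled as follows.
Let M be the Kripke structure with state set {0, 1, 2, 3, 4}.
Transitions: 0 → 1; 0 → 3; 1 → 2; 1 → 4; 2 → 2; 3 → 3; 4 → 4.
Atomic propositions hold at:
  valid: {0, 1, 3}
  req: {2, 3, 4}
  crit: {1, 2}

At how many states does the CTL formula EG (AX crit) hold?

1

Sat(AX crit) = {s : every successor in {1, 2}} = {2}
EG (AX crit): greatest fixpoint, start Z0 = {2}, keep only states in Sat with some successor in Z. Already a fixed point.
Sat(EG (AX crit)) = {2}
|Sat(EG (AX crit))| = |{2}| = 1.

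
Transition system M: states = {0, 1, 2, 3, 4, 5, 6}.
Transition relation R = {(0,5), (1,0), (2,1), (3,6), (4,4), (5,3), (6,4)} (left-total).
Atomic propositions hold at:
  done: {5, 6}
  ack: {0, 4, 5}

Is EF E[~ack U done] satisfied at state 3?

Sat(~ack) = {1, 2, 3, 6}
E[~ack U done]: least fixpoint, start Z0 = Sat(done) = {5, 6}, add states in Sat(~ack) with some successor in Z. Z1 = {3, 5, 6}; fixed.
Sat(E[~ack U done]) = {3, 5, 6}
EF E[~ack U done]: least fixpoint, start Z0 = {3, 5, 6}, add states with some successor in Z. Z1 = {0, 3, 5, 6}; Z2 = {0, 1, 3, 5, 6}; Z3 = {0, 1, 2, 3, 5, 6}; fixed.
Sat(EF E[~ack U done]) = {0, 1, 2, 3, 5, 6}
3 ∈ Sat(EF E[~ack U done]) = {0, 1, 2, 3, 5, 6}, so the formula holds at 3.

Yes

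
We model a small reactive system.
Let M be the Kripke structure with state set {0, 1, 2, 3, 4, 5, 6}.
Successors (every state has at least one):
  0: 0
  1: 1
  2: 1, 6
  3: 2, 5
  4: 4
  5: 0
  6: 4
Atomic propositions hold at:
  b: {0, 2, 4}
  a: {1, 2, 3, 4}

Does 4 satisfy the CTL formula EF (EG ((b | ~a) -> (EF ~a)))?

Sat(~a) = {0, 5, 6}
Sat(b | ~a) = {0, 2, 4, 5, 6}
EF ~a: least fixpoint, start Z0 = {0, 5, 6}, add states with some successor in Z. Z1 = {0, 2, 3, 5, 6}; fixed.
Sat(EF ~a) = {0, 2, 3, 5, 6}
Sat((b | ~a) -> (EF ~a)) = {0, 1, 2, 3, 5, 6}
EG ((b | ~a) -> (EF ~a)): greatest fixpoint, start Z0 = {0, 1, 2, 3, 5, 6}, keep only states in Sat with some successor in Z. Z1 = {0, 1, 2, 3, 5}; fixed.
Sat(EG ((b | ~a) -> (EF ~a))) = {0, 1, 2, 3, 5}
EF (EG ((b | ~a) -> (EF ~a))): least fixpoint, start Z0 = {0, 1, 2, 3, 5}, add states with some successor in Z. Already a fixed point.
Sat(EF (EG ((b | ~a) -> (EF ~a)))) = {0, 1, 2, 3, 5}
4 ∉ Sat(EF (EG ((b | ~a) -> (EF ~a)))) = {0, 1, 2, 3, 5}, so the formula does not hold at 4.

No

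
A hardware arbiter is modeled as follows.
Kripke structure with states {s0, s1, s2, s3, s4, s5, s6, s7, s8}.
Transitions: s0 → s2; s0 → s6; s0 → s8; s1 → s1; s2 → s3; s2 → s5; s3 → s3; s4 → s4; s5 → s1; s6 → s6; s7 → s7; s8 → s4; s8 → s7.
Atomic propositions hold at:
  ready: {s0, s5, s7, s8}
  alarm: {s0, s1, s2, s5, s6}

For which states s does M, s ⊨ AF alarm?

AF alarm: least fixpoint, start Z0 = {s0, s1, s2, s5, s6}, add states with every successor in Z. Already a fixed point.
Sat(AF alarm) = {s0, s1, s2, s5, s6}

{s0, s1, s2, s5, s6}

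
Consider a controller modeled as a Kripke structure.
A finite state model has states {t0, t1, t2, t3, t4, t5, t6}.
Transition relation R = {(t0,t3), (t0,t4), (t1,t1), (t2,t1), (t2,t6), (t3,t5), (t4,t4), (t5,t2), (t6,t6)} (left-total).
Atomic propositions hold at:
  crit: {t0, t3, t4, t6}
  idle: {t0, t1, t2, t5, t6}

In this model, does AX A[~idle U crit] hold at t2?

Sat(~idle) = {t3, t4}
A[~idle U crit]: least fixpoint, start Z0 = Sat(crit) = {t0, t3, t4, t6}, add states in Sat(~idle) with every successor in Z. Already a fixed point.
Sat(A[~idle U crit]) = {t0, t3, t4, t6}
Sat(AX A[~idle U crit]) = {s : every successor in {t0, t3, t4, t6}} = {t0, t4, t6}
t2 ∉ Sat(AX A[~idle U crit]) = {t0, t4, t6}, so the formula does not hold at t2.

No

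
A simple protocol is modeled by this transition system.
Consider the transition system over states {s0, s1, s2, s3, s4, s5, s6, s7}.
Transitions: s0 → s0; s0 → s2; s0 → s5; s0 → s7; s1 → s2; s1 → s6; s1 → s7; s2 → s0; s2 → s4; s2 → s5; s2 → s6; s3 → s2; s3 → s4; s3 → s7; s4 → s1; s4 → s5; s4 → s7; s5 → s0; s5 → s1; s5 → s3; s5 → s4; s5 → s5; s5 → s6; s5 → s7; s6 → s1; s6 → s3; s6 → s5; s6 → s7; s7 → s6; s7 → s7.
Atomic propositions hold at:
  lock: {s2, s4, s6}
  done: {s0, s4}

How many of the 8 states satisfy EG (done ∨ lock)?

2

Sat(done ∨ lock) = {s0, s2, s4, s6}
EG (done ∨ lock): greatest fixpoint, start Z0 = {s0, s2, s4, s6}, keep only states in Sat with some successor in Z. Z1 = {s0, s2}; fixed.
Sat(EG (done ∨ lock)) = {s0, s2}
|Sat(EG (done ∨ lock))| = |{s0, s2}| = 2.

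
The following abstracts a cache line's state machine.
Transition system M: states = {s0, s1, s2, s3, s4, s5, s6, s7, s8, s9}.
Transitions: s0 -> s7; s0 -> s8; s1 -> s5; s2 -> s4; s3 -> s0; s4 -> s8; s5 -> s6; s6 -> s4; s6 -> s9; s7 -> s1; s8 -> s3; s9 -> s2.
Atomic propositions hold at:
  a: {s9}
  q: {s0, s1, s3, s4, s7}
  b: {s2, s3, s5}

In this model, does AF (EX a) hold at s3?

Sat(EX a) = {s : some successor in {s9}} = {s6}
AF (EX a): least fixpoint, start Z0 = {s6}, add states with every successor in Z. Z1 = {s5, s6}; Z2 = {s1, s5, s6}; Z3 = {s1, s5, s6, s7}; fixed.
Sat(AF (EX a)) = {s1, s5, s6, s7}
s3 ∉ Sat(AF (EX a)) = {s1, s5, s6, s7}, so the formula does not hold at s3.

No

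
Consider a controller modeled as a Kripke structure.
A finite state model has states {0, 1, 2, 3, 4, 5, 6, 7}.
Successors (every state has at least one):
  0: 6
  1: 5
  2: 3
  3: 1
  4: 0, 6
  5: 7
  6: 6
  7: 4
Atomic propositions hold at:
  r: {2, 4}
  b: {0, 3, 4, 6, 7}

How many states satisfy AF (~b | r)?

6

Sat(~b) = {1, 2, 5}
Sat(~b | r) = {1, 2, 4, 5}
AF (~b | r): least fixpoint, start Z0 = {1, 2, 4, 5}, add states with every successor in Z. Z1 = {1, 2, 3, 4, 5, 7}; fixed.
Sat(AF (~b | r)) = {1, 2, 3, 4, 5, 7}
|Sat(AF (~b | r))| = |{1, 2, 3, 4, 5, 7}| = 6.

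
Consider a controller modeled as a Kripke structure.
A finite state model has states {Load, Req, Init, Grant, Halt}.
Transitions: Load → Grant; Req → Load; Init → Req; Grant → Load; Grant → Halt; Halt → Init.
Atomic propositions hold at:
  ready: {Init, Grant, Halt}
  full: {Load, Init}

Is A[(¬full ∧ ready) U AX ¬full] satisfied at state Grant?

Sat(¬full) = {Req, Grant, Halt}
Sat(¬full ∧ ready) = {Grant, Halt}
Sat(AX ¬full) = {s : every successor in {Req, Grant, Halt}} = {Load, Init}
A[(¬full ∧ ready) U AX ¬full]: least fixpoint, start Z0 = Sat(AX ¬full) = {Load, Init}, add states in Sat(¬full ∧ ready) with every successor in Z. Z1 = {Load, Init, Halt}; Z2 = {Load, Init, Grant, Halt}; fixed.
Sat(A[(¬full ∧ ready) U AX ¬full]) = {Load, Init, Grant, Halt}
Grant ∈ Sat(A[(¬full ∧ ready) U AX ¬full]) = {Load, Init, Grant, Halt}, so the formula holds at Grant.

Yes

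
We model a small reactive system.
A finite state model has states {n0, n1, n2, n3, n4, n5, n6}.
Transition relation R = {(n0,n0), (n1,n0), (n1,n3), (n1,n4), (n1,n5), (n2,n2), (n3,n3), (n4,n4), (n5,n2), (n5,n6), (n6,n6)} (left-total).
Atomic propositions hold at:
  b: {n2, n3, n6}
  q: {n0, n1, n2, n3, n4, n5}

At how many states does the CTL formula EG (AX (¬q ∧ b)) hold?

1

Sat(¬q) = {n6}
Sat(¬q ∧ b) = {n6}
Sat(AX (¬q ∧ b)) = {s : every successor in {n6}} = {n6}
EG (AX (¬q ∧ b)): greatest fixpoint, start Z0 = {n6}, keep only states in Sat with some successor in Z. Already a fixed point.
Sat(EG (AX (¬q ∧ b))) = {n6}
|Sat(EG (AX (¬q ∧ b)))| = |{n6}| = 1.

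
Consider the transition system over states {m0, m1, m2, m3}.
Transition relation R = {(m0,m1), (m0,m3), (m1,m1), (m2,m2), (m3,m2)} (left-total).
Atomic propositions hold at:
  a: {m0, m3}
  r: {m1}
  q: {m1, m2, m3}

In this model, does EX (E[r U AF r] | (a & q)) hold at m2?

AF r: least fixpoint, start Z0 = {m1}, add states with every successor in Z. Already a fixed point.
Sat(AF r) = {m1}
E[r U AF r]: least fixpoint, start Z0 = Sat(AF r) = {m1}, add states in Sat(r) with some successor in Z. Already a fixed point.
Sat(E[r U AF r]) = {m1}
Sat(a & q) = {m3}
Sat(E[r U AF r] | (a & q)) = {m1, m3}
Sat(EX (E[r U AF r] | (a & q))) = {s : some successor in {m1, m3}} = {m0, m1}
m2 ∉ Sat(EX (E[r U AF r] | (a & q))) = {m0, m1}, so the formula does not hold at m2.

No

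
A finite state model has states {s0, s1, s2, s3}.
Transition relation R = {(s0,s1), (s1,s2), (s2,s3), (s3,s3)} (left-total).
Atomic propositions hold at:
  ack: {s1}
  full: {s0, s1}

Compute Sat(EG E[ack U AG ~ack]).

Sat(~ack) = {s0, s2, s3}
AG ~ack: greatest fixpoint, start Z0 = {s0, s2, s3}, keep only states in Sat with every successor in Z. Z1 = {s2, s3}; fixed.
Sat(AG ~ack) = {s2, s3}
E[ack U AG ~ack]: least fixpoint, start Z0 = Sat(AG ~ack) = {s2, s3}, add states in Sat(ack) with some successor in Z. Z1 = {s1, s2, s3}; fixed.
Sat(E[ack U AG ~ack]) = {s1, s2, s3}
EG E[ack U AG ~ack]: greatest fixpoint, start Z0 = {s1, s2, s3}, keep only states in Sat with some successor in Z. Already a fixed point.
Sat(EG E[ack U AG ~ack]) = {s1, s2, s3}

{s1, s2, s3}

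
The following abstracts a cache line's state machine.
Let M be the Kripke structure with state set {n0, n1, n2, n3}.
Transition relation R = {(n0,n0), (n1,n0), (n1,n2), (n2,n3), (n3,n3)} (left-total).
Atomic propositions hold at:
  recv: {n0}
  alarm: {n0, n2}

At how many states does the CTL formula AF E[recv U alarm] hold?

E[recv U alarm]: least fixpoint, start Z0 = Sat(alarm) = {n0, n2}, add states in Sat(recv) with some successor in Z. Already a fixed point.
Sat(E[recv U alarm]) = {n0, n2}
AF E[recv U alarm]: least fixpoint, start Z0 = {n0, n2}, add states with every successor in Z. Z1 = {n0, n1, n2}; fixed.
Sat(AF E[recv U alarm]) = {n0, n1, n2}
|Sat(AF E[recv U alarm])| = |{n0, n1, n2}| = 3.

3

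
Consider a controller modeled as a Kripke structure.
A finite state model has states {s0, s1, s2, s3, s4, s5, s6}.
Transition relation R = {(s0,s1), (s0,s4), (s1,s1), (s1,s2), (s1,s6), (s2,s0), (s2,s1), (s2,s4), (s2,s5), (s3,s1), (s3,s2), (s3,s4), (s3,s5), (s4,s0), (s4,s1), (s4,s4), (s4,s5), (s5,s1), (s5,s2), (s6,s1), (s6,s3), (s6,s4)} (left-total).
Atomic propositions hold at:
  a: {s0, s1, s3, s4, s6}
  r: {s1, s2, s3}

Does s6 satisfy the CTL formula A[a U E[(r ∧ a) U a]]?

Yes

Sat(r ∧ a) = {s1, s3}
E[(r ∧ a) U a]: least fixpoint, start Z0 = Sat(a) = {s0, s1, s3, s4, s6}, add states in Sat(r ∧ a) with some successor in Z. Already a fixed point.
Sat(E[(r ∧ a) U a]) = {s0, s1, s3, s4, s6}
A[a U E[(r ∧ a) U a]]: least fixpoint, start Z0 = Sat(E[(r ∧ a) U a]) = {s0, s1, s3, s4, s6}, add states in Sat(a) with every successor in Z. Already a fixed point.
Sat(A[a U E[(r ∧ a) U a]]) = {s0, s1, s3, s4, s6}
s6 ∈ Sat(A[a U E[(r ∧ a) U a]]) = {s0, s1, s3, s4, s6}, so the formula holds at s6.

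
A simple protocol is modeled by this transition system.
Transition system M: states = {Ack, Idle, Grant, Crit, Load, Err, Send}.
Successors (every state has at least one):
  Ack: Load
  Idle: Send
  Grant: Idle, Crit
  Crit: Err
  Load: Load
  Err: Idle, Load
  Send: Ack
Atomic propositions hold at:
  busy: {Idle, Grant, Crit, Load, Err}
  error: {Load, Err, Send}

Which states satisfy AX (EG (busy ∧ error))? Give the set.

{Ack, Crit, Load}

Sat(busy ∧ error) = {Load, Err}
EG (busy ∧ error): greatest fixpoint, start Z0 = {Load, Err}, keep only states in Sat with some successor in Z. Already a fixed point.
Sat(EG (busy ∧ error)) = {Load, Err}
Sat(AX (EG (busy ∧ error))) = {s : every successor in {Load, Err}} = {Ack, Crit, Load}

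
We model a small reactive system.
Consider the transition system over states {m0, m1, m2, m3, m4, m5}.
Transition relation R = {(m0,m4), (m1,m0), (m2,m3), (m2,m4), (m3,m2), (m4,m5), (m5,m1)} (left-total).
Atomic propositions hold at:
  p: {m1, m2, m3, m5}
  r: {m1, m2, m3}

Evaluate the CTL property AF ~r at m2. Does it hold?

Sat(~r) = {m0, m4, m5}
AF ~r: least fixpoint, start Z0 = {m0, m4, m5}, add states with every successor in Z. Z1 = {m0, m1, m4, m5}; fixed.
Sat(AF ~r) = {m0, m1, m4, m5}
m2 ∉ Sat(AF ~r) = {m0, m1, m4, m5}, so the formula does not hold at m2.

No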